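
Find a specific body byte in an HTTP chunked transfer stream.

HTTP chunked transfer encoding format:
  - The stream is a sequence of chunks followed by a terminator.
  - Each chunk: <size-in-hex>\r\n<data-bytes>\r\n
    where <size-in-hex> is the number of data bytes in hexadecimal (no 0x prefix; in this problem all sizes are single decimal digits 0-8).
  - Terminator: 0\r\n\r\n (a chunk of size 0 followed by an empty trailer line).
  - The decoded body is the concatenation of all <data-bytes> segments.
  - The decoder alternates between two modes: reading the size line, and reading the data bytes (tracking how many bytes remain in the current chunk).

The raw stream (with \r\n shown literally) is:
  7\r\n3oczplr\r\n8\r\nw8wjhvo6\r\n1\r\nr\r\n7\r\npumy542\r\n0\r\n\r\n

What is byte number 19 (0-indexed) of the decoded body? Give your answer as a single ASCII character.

Chunk 1: stream[0..1]='7' size=0x7=7, data at stream[3..10]='3oczplr' -> body[0..7], body so far='3oczplr'
Chunk 2: stream[12..13]='8' size=0x8=8, data at stream[15..23]='w8wjhvo6' -> body[7..15], body so far='3oczplrw8wjhvo6'
Chunk 3: stream[25..26]='1' size=0x1=1, data at stream[28..29]='r' -> body[15..16], body so far='3oczplrw8wjhvo6r'
Chunk 4: stream[31..32]='7' size=0x7=7, data at stream[34..41]='pumy542' -> body[16..23], body so far='3oczplrw8wjhvo6rpumy542'
Chunk 5: stream[43..44]='0' size=0 (terminator). Final body='3oczplrw8wjhvo6rpumy542' (23 bytes)
Body byte 19 = 'y'

Answer: y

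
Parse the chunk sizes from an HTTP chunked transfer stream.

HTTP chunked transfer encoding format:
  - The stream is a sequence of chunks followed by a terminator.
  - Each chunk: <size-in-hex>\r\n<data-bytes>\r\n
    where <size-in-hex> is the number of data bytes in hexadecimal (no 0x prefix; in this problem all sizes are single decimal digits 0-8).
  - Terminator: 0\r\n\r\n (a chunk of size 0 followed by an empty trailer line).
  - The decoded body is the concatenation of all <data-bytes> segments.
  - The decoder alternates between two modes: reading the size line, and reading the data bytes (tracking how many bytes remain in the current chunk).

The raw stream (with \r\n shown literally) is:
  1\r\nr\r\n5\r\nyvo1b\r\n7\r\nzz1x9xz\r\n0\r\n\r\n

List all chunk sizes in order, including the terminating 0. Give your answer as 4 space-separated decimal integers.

Chunk 1: stream[0..1]='1' size=0x1=1, data at stream[3..4]='r' -> body[0..1], body so far='r'
Chunk 2: stream[6..7]='5' size=0x5=5, data at stream[9..14]='yvo1b' -> body[1..6], body so far='ryvo1b'
Chunk 3: stream[16..17]='7' size=0x7=7, data at stream[19..26]='zz1x9xz' -> body[6..13], body so far='ryvo1bzz1x9xz'
Chunk 4: stream[28..29]='0' size=0 (terminator). Final body='ryvo1bzz1x9xz' (13 bytes)

Answer: 1 5 7 0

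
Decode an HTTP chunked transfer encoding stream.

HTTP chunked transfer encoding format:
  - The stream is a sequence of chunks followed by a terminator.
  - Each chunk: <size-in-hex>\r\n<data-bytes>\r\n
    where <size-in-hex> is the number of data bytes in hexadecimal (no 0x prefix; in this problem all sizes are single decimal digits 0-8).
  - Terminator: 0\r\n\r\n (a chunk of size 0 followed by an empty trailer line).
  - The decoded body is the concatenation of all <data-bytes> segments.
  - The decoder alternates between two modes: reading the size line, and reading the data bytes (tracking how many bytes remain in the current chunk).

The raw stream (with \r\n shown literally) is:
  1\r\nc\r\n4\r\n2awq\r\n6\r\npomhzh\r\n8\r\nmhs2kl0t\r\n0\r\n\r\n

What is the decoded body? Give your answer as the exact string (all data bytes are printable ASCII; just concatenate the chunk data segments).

Chunk 1: stream[0..1]='1' size=0x1=1, data at stream[3..4]='c' -> body[0..1], body so far='c'
Chunk 2: stream[6..7]='4' size=0x4=4, data at stream[9..13]='2awq' -> body[1..5], body so far='c2awq'
Chunk 3: stream[15..16]='6' size=0x6=6, data at stream[18..24]='pomhzh' -> body[5..11], body so far='c2awqpomhzh'
Chunk 4: stream[26..27]='8' size=0x8=8, data at stream[29..37]='mhs2kl0t' -> body[11..19], body so far='c2awqpomhzhmhs2kl0t'
Chunk 5: stream[39..40]='0' size=0 (terminator). Final body='c2awqpomhzhmhs2kl0t' (19 bytes)

Answer: c2awqpomhzhmhs2kl0t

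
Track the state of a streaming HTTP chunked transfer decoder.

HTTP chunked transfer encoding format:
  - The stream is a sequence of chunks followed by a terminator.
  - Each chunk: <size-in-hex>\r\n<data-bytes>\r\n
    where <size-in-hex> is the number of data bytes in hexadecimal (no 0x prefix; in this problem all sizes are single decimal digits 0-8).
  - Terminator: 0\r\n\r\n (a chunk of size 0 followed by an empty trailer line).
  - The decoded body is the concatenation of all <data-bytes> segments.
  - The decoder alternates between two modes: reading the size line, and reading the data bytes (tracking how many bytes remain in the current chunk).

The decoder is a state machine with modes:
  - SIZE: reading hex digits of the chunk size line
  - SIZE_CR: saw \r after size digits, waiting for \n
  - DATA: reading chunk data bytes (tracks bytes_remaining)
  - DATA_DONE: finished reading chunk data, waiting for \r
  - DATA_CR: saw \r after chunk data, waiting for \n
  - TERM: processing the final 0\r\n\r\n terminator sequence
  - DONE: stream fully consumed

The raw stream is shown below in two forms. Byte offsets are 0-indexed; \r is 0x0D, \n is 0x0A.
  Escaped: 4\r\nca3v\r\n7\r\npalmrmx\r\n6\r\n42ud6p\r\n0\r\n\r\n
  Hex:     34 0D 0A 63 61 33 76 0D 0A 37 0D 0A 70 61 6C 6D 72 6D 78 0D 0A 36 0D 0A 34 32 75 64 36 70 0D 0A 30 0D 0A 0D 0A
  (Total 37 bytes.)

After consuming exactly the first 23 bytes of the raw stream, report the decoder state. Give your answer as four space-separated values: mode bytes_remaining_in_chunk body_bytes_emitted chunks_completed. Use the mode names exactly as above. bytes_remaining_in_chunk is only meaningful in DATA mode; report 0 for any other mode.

Byte 0 = '4': mode=SIZE remaining=0 emitted=0 chunks_done=0
Byte 1 = 0x0D: mode=SIZE_CR remaining=0 emitted=0 chunks_done=0
Byte 2 = 0x0A: mode=DATA remaining=4 emitted=0 chunks_done=0
Byte 3 = 'c': mode=DATA remaining=3 emitted=1 chunks_done=0
Byte 4 = 'a': mode=DATA remaining=2 emitted=2 chunks_done=0
Byte 5 = '3': mode=DATA remaining=1 emitted=3 chunks_done=0
Byte 6 = 'v': mode=DATA_DONE remaining=0 emitted=4 chunks_done=0
Byte 7 = 0x0D: mode=DATA_CR remaining=0 emitted=4 chunks_done=0
Byte 8 = 0x0A: mode=SIZE remaining=0 emitted=4 chunks_done=1
Byte 9 = '7': mode=SIZE remaining=0 emitted=4 chunks_done=1
Byte 10 = 0x0D: mode=SIZE_CR remaining=0 emitted=4 chunks_done=1
Byte 11 = 0x0A: mode=DATA remaining=7 emitted=4 chunks_done=1
Byte 12 = 'p': mode=DATA remaining=6 emitted=5 chunks_done=1
Byte 13 = 'a': mode=DATA remaining=5 emitted=6 chunks_done=1
Byte 14 = 'l': mode=DATA remaining=4 emitted=7 chunks_done=1
Byte 15 = 'm': mode=DATA remaining=3 emitted=8 chunks_done=1
Byte 16 = 'r': mode=DATA remaining=2 emitted=9 chunks_done=1
Byte 17 = 'm': mode=DATA remaining=1 emitted=10 chunks_done=1
Byte 18 = 'x': mode=DATA_DONE remaining=0 emitted=11 chunks_done=1
Byte 19 = 0x0D: mode=DATA_CR remaining=0 emitted=11 chunks_done=1
Byte 20 = 0x0A: mode=SIZE remaining=0 emitted=11 chunks_done=2
Byte 21 = '6': mode=SIZE remaining=0 emitted=11 chunks_done=2
Byte 22 = 0x0D: mode=SIZE_CR remaining=0 emitted=11 chunks_done=2

Answer: SIZE_CR 0 11 2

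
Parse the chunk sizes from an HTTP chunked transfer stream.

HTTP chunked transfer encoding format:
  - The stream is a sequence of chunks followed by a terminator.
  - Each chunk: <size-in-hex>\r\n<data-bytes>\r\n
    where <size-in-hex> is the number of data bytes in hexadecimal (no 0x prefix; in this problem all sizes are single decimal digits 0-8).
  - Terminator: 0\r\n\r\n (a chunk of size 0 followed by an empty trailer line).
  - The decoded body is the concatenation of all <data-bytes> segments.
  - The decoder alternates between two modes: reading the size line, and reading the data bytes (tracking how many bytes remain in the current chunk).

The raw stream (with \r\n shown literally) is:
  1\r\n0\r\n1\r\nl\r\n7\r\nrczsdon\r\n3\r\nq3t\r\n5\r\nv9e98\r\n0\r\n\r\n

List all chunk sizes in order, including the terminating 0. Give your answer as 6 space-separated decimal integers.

Chunk 1: stream[0..1]='1' size=0x1=1, data at stream[3..4]='0' -> body[0..1], body so far='0'
Chunk 2: stream[6..7]='1' size=0x1=1, data at stream[9..10]='l' -> body[1..2], body so far='0l'
Chunk 3: stream[12..13]='7' size=0x7=7, data at stream[15..22]='rczsdon' -> body[2..9], body so far='0lrczsdon'
Chunk 4: stream[24..25]='3' size=0x3=3, data at stream[27..30]='q3t' -> body[9..12], body so far='0lrczsdonq3t'
Chunk 5: stream[32..33]='5' size=0x5=5, data at stream[35..40]='v9e98' -> body[12..17], body so far='0lrczsdonq3tv9e98'
Chunk 6: stream[42..43]='0' size=0 (terminator). Final body='0lrczsdonq3tv9e98' (17 bytes)

Answer: 1 1 7 3 5 0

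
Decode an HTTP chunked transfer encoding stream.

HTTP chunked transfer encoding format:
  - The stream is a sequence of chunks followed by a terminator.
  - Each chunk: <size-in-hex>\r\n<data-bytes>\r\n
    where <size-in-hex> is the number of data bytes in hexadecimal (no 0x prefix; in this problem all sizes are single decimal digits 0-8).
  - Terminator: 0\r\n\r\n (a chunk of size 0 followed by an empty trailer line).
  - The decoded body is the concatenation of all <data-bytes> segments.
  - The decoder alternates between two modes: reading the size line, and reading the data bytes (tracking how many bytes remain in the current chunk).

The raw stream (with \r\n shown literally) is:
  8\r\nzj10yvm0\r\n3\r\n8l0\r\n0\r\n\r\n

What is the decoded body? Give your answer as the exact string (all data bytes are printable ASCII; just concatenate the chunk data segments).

Answer: zj10yvm08l0

Derivation:
Chunk 1: stream[0..1]='8' size=0x8=8, data at stream[3..11]='zj10yvm0' -> body[0..8], body so far='zj10yvm0'
Chunk 2: stream[13..14]='3' size=0x3=3, data at stream[16..19]='8l0' -> body[8..11], body so far='zj10yvm08l0'
Chunk 3: stream[21..22]='0' size=0 (terminator). Final body='zj10yvm08l0' (11 bytes)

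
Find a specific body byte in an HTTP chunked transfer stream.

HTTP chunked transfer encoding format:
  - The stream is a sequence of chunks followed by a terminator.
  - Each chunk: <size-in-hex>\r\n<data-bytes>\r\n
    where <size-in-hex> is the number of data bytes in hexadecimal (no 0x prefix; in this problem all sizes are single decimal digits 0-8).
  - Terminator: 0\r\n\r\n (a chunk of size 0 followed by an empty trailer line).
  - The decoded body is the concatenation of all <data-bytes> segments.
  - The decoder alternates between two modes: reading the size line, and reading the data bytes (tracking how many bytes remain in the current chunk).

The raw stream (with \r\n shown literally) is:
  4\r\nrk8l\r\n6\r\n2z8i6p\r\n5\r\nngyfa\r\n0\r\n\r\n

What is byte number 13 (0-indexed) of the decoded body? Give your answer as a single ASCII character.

Answer: f

Derivation:
Chunk 1: stream[0..1]='4' size=0x4=4, data at stream[3..7]='rk8l' -> body[0..4], body so far='rk8l'
Chunk 2: stream[9..10]='6' size=0x6=6, data at stream[12..18]='2z8i6p' -> body[4..10], body so far='rk8l2z8i6p'
Chunk 3: stream[20..21]='5' size=0x5=5, data at stream[23..28]='ngyfa' -> body[10..15], body so far='rk8l2z8i6pngyfa'
Chunk 4: stream[30..31]='0' size=0 (terminator). Final body='rk8l2z8i6pngyfa' (15 bytes)
Body byte 13 = 'f'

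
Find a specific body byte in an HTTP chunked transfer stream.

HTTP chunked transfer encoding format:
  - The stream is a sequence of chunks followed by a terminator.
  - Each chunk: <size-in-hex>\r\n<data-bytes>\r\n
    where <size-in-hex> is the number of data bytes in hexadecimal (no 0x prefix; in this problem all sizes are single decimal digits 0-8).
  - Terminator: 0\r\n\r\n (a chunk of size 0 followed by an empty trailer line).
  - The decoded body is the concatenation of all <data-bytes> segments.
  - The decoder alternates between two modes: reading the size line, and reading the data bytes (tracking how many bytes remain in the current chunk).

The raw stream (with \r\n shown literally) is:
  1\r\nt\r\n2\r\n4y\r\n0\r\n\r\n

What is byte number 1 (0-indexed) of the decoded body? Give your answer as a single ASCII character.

Chunk 1: stream[0..1]='1' size=0x1=1, data at stream[3..4]='t' -> body[0..1], body so far='t'
Chunk 2: stream[6..7]='2' size=0x2=2, data at stream[9..11]='4y' -> body[1..3], body so far='t4y'
Chunk 3: stream[13..14]='0' size=0 (terminator). Final body='t4y' (3 bytes)
Body byte 1 = '4'

Answer: 4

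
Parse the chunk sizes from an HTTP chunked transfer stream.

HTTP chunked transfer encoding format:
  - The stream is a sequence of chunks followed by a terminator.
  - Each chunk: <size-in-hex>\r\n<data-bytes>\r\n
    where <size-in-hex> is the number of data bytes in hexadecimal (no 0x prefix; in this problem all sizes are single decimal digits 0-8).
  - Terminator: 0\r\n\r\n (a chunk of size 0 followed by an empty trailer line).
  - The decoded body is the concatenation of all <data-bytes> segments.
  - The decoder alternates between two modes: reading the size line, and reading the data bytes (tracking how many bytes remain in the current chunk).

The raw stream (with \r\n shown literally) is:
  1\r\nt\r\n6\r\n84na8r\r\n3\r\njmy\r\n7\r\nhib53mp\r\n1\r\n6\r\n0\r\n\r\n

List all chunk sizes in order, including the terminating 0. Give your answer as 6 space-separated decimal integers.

Answer: 1 6 3 7 1 0

Derivation:
Chunk 1: stream[0..1]='1' size=0x1=1, data at stream[3..4]='t' -> body[0..1], body so far='t'
Chunk 2: stream[6..7]='6' size=0x6=6, data at stream[9..15]='84na8r' -> body[1..7], body so far='t84na8r'
Chunk 3: stream[17..18]='3' size=0x3=3, data at stream[20..23]='jmy' -> body[7..10], body so far='t84na8rjmy'
Chunk 4: stream[25..26]='7' size=0x7=7, data at stream[28..35]='hib53mp' -> body[10..17], body so far='t84na8rjmyhib53mp'
Chunk 5: stream[37..38]='1' size=0x1=1, data at stream[40..41]='6' -> body[17..18], body so far='t84na8rjmyhib53mp6'
Chunk 6: stream[43..44]='0' size=0 (terminator). Final body='t84na8rjmyhib53mp6' (18 bytes)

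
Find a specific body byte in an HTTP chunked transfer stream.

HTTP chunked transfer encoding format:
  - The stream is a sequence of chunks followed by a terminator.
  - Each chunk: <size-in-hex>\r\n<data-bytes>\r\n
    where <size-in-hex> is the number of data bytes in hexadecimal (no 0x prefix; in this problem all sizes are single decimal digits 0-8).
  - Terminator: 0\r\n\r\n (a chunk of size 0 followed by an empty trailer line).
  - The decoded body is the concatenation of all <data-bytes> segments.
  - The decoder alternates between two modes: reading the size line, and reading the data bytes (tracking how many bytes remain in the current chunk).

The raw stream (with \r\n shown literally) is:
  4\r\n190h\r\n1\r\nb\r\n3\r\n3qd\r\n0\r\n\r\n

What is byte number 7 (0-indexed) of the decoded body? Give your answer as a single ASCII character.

Chunk 1: stream[0..1]='4' size=0x4=4, data at stream[3..7]='190h' -> body[0..4], body so far='190h'
Chunk 2: stream[9..10]='1' size=0x1=1, data at stream[12..13]='b' -> body[4..5], body so far='190hb'
Chunk 3: stream[15..16]='3' size=0x3=3, data at stream[18..21]='3qd' -> body[5..8], body so far='190hb3qd'
Chunk 4: stream[23..24]='0' size=0 (terminator). Final body='190hb3qd' (8 bytes)
Body byte 7 = 'd'

Answer: d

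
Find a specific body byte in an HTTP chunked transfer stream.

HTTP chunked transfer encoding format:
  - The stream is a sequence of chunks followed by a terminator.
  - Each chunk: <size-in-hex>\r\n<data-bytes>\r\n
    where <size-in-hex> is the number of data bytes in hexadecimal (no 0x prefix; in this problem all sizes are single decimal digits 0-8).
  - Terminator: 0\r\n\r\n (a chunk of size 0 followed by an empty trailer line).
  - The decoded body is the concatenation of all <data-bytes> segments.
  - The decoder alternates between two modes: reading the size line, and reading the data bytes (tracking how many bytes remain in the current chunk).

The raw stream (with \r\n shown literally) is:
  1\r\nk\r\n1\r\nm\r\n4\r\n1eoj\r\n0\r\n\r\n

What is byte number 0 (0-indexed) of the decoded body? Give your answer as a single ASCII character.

Answer: k

Derivation:
Chunk 1: stream[0..1]='1' size=0x1=1, data at stream[3..4]='k' -> body[0..1], body so far='k'
Chunk 2: stream[6..7]='1' size=0x1=1, data at stream[9..10]='m' -> body[1..2], body so far='km'
Chunk 3: stream[12..13]='4' size=0x4=4, data at stream[15..19]='1eoj' -> body[2..6], body so far='km1eoj'
Chunk 4: stream[21..22]='0' size=0 (terminator). Final body='km1eoj' (6 bytes)
Body byte 0 = 'k'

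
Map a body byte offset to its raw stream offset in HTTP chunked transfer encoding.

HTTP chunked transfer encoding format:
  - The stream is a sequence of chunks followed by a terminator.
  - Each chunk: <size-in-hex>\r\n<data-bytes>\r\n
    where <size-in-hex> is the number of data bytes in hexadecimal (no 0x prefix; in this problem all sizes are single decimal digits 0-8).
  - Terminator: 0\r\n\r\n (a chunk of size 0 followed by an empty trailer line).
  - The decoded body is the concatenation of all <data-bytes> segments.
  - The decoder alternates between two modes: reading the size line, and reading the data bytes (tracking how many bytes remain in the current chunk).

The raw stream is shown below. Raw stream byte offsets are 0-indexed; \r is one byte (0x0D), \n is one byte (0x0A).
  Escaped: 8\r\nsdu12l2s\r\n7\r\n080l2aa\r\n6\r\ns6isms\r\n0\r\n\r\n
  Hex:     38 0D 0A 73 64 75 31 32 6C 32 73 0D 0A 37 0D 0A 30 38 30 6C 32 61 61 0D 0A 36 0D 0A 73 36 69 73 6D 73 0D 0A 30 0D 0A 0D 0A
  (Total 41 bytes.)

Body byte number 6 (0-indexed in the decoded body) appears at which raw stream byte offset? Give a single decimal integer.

Answer: 9

Derivation:
Chunk 1: stream[0..1]='8' size=0x8=8, data at stream[3..11]='sdu12l2s' -> body[0..8], body so far='sdu12l2s'
Chunk 2: stream[13..14]='7' size=0x7=7, data at stream[16..23]='080l2aa' -> body[8..15], body so far='sdu12l2s080l2aa'
Chunk 3: stream[25..26]='6' size=0x6=6, data at stream[28..34]='s6isms' -> body[15..21], body so far='sdu12l2s080l2aas6isms'
Chunk 4: stream[36..37]='0' size=0 (terminator). Final body='sdu12l2s080l2aas6isms' (21 bytes)
Body byte 6 at stream offset 9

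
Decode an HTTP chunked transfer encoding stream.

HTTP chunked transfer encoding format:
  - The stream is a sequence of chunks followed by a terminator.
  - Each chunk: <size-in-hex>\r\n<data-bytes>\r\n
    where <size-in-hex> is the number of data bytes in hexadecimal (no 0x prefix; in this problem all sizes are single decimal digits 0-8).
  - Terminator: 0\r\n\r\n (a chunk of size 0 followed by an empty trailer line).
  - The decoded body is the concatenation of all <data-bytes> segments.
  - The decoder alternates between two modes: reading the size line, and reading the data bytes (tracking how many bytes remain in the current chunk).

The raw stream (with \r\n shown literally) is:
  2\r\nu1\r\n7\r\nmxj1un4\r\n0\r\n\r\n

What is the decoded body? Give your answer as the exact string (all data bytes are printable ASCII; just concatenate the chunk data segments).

Answer: u1mxj1un4

Derivation:
Chunk 1: stream[0..1]='2' size=0x2=2, data at stream[3..5]='u1' -> body[0..2], body so far='u1'
Chunk 2: stream[7..8]='7' size=0x7=7, data at stream[10..17]='mxj1un4' -> body[2..9], body so far='u1mxj1un4'
Chunk 3: stream[19..20]='0' size=0 (terminator). Final body='u1mxj1un4' (9 bytes)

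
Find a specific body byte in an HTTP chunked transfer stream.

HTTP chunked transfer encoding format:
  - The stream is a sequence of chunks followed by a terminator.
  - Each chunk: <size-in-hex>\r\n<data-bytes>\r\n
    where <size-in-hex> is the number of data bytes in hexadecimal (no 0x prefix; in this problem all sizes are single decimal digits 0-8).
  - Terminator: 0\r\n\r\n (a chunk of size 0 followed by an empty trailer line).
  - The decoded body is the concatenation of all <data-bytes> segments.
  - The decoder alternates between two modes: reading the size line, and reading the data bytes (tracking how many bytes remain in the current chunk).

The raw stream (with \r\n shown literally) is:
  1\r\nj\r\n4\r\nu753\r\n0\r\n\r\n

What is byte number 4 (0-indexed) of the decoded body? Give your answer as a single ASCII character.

Chunk 1: stream[0..1]='1' size=0x1=1, data at stream[3..4]='j' -> body[0..1], body so far='j'
Chunk 2: stream[6..7]='4' size=0x4=4, data at stream[9..13]='u753' -> body[1..5], body so far='ju753'
Chunk 3: stream[15..16]='0' size=0 (terminator). Final body='ju753' (5 bytes)
Body byte 4 = '3'

Answer: 3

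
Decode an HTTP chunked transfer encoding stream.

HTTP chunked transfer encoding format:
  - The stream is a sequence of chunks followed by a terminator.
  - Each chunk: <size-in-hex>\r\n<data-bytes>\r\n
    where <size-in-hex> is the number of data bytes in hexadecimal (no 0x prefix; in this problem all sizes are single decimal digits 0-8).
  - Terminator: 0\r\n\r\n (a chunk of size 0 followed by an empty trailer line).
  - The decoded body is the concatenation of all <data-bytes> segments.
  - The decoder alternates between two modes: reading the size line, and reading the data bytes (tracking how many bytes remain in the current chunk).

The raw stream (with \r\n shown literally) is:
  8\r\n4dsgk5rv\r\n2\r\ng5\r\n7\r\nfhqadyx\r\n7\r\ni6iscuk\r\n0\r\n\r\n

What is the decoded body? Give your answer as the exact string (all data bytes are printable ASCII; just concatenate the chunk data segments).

Chunk 1: stream[0..1]='8' size=0x8=8, data at stream[3..11]='4dsgk5rv' -> body[0..8], body so far='4dsgk5rv'
Chunk 2: stream[13..14]='2' size=0x2=2, data at stream[16..18]='g5' -> body[8..10], body so far='4dsgk5rvg5'
Chunk 3: stream[20..21]='7' size=0x7=7, data at stream[23..30]='fhqadyx' -> body[10..17], body so far='4dsgk5rvg5fhqadyx'
Chunk 4: stream[32..33]='7' size=0x7=7, data at stream[35..42]='i6iscuk' -> body[17..24], body so far='4dsgk5rvg5fhqadyxi6iscuk'
Chunk 5: stream[44..45]='0' size=0 (terminator). Final body='4dsgk5rvg5fhqadyxi6iscuk' (24 bytes)

Answer: 4dsgk5rvg5fhqadyxi6iscuk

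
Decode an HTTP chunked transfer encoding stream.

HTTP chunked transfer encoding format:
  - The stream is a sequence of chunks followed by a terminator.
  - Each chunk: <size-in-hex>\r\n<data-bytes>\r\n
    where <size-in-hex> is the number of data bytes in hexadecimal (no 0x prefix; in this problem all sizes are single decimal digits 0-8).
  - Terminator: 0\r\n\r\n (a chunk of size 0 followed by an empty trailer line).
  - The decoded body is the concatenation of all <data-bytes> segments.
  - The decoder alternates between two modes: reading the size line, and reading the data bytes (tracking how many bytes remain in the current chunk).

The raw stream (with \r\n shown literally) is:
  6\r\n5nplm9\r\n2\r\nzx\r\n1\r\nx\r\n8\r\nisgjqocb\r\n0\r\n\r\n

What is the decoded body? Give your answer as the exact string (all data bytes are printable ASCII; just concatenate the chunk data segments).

Chunk 1: stream[0..1]='6' size=0x6=6, data at stream[3..9]='5nplm9' -> body[0..6], body so far='5nplm9'
Chunk 2: stream[11..12]='2' size=0x2=2, data at stream[14..16]='zx' -> body[6..8], body so far='5nplm9zx'
Chunk 3: stream[18..19]='1' size=0x1=1, data at stream[21..22]='x' -> body[8..9], body so far='5nplm9zxx'
Chunk 4: stream[24..25]='8' size=0x8=8, data at stream[27..35]='isgjqocb' -> body[9..17], body so far='5nplm9zxxisgjqocb'
Chunk 5: stream[37..38]='0' size=0 (terminator). Final body='5nplm9zxxisgjqocb' (17 bytes)

Answer: 5nplm9zxxisgjqocb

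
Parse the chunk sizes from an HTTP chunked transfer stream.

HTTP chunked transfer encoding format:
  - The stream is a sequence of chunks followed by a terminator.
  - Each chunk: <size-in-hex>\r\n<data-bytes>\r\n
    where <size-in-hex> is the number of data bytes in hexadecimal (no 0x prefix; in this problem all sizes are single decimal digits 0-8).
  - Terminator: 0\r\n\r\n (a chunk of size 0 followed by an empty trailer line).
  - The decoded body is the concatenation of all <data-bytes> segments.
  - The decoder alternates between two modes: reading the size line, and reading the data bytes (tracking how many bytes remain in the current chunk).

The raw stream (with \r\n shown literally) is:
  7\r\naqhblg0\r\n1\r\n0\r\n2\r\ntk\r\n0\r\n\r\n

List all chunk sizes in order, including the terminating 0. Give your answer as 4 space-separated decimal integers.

Chunk 1: stream[0..1]='7' size=0x7=7, data at stream[3..10]='aqhblg0' -> body[0..7], body so far='aqhblg0'
Chunk 2: stream[12..13]='1' size=0x1=1, data at stream[15..16]='0' -> body[7..8], body so far='aqhblg00'
Chunk 3: stream[18..19]='2' size=0x2=2, data at stream[21..23]='tk' -> body[8..10], body so far='aqhblg00tk'
Chunk 4: stream[25..26]='0' size=0 (terminator). Final body='aqhblg00tk' (10 bytes)

Answer: 7 1 2 0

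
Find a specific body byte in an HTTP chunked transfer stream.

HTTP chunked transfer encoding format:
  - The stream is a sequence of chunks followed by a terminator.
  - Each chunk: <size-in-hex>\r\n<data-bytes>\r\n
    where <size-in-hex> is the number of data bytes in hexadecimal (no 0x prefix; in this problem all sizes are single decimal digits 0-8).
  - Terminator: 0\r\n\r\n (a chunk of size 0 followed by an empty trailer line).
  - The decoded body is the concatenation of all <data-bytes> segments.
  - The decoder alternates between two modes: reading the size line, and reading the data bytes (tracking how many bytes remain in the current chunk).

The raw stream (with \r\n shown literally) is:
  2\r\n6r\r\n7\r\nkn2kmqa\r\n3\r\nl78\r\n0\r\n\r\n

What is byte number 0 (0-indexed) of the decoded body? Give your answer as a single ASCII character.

Chunk 1: stream[0..1]='2' size=0x2=2, data at stream[3..5]='6r' -> body[0..2], body so far='6r'
Chunk 2: stream[7..8]='7' size=0x7=7, data at stream[10..17]='kn2kmqa' -> body[2..9], body so far='6rkn2kmqa'
Chunk 3: stream[19..20]='3' size=0x3=3, data at stream[22..25]='l78' -> body[9..12], body so far='6rkn2kmqal78'
Chunk 4: stream[27..28]='0' size=0 (terminator). Final body='6rkn2kmqal78' (12 bytes)
Body byte 0 = '6'

Answer: 6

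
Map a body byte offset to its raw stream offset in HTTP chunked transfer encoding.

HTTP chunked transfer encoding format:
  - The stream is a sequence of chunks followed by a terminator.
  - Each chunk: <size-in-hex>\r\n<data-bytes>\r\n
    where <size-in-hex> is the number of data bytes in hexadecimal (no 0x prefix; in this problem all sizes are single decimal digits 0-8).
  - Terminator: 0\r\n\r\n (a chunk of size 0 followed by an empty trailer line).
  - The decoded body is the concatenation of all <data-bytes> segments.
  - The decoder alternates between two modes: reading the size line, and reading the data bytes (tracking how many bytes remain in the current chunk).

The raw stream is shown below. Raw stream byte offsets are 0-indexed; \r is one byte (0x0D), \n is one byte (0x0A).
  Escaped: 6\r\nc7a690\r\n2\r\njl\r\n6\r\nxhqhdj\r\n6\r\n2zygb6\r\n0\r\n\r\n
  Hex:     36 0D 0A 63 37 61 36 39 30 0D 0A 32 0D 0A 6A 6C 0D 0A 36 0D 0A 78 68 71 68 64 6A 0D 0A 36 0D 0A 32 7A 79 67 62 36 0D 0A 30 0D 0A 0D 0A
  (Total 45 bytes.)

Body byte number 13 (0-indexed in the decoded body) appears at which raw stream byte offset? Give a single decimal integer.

Chunk 1: stream[0..1]='6' size=0x6=6, data at stream[3..9]='c7a690' -> body[0..6], body so far='c7a690'
Chunk 2: stream[11..12]='2' size=0x2=2, data at stream[14..16]='jl' -> body[6..8], body so far='c7a690jl'
Chunk 3: stream[18..19]='6' size=0x6=6, data at stream[21..27]='xhqhdj' -> body[8..14], body so far='c7a690jlxhqhdj'
Chunk 4: stream[29..30]='6' size=0x6=6, data at stream[32..38]='2zygb6' -> body[14..20], body so far='c7a690jlxhqhdj2zygb6'
Chunk 5: stream[40..41]='0' size=0 (terminator). Final body='c7a690jlxhqhdj2zygb6' (20 bytes)
Body byte 13 at stream offset 26

Answer: 26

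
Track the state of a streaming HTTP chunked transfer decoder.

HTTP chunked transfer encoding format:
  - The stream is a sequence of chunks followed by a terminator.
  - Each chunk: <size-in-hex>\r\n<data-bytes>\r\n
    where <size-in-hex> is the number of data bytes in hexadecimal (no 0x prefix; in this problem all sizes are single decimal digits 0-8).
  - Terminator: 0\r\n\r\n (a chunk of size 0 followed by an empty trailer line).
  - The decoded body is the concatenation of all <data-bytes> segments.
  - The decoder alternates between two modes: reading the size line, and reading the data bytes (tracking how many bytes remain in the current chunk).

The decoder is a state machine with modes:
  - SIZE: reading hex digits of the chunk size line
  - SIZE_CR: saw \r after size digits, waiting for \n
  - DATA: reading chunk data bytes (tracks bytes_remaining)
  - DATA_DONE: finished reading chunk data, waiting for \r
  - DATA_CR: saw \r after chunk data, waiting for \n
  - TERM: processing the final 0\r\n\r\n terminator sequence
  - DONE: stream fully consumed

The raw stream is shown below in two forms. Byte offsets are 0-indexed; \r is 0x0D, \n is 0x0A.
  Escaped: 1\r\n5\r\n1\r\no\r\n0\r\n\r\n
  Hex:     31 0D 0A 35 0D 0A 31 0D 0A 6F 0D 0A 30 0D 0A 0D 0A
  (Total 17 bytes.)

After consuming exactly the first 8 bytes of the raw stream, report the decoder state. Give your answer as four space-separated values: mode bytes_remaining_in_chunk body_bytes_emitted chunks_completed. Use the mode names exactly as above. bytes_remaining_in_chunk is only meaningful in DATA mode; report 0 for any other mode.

Answer: SIZE_CR 0 1 1

Derivation:
Byte 0 = '1': mode=SIZE remaining=0 emitted=0 chunks_done=0
Byte 1 = 0x0D: mode=SIZE_CR remaining=0 emitted=0 chunks_done=0
Byte 2 = 0x0A: mode=DATA remaining=1 emitted=0 chunks_done=0
Byte 3 = '5': mode=DATA_DONE remaining=0 emitted=1 chunks_done=0
Byte 4 = 0x0D: mode=DATA_CR remaining=0 emitted=1 chunks_done=0
Byte 5 = 0x0A: mode=SIZE remaining=0 emitted=1 chunks_done=1
Byte 6 = '1': mode=SIZE remaining=0 emitted=1 chunks_done=1
Byte 7 = 0x0D: mode=SIZE_CR remaining=0 emitted=1 chunks_done=1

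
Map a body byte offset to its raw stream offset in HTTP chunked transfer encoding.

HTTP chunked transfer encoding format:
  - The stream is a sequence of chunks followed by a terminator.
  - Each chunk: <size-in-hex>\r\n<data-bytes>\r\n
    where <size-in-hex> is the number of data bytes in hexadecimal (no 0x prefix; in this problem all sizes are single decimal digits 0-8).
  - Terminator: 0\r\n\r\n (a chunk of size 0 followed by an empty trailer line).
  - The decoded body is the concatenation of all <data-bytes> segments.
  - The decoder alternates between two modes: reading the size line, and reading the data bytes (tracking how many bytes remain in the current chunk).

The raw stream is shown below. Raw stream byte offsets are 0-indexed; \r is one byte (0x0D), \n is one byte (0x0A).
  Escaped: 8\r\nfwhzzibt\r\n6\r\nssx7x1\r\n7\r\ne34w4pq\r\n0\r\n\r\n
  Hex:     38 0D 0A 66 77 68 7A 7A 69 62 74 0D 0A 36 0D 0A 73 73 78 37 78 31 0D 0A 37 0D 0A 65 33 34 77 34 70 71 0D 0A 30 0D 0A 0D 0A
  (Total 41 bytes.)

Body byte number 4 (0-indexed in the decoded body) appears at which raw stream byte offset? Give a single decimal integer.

Answer: 7

Derivation:
Chunk 1: stream[0..1]='8' size=0x8=8, data at stream[3..11]='fwhzzibt' -> body[0..8], body so far='fwhzzibt'
Chunk 2: stream[13..14]='6' size=0x6=6, data at stream[16..22]='ssx7x1' -> body[8..14], body so far='fwhzzibtssx7x1'
Chunk 3: stream[24..25]='7' size=0x7=7, data at stream[27..34]='e34w4pq' -> body[14..21], body so far='fwhzzibtssx7x1e34w4pq'
Chunk 4: stream[36..37]='0' size=0 (terminator). Final body='fwhzzibtssx7x1e34w4pq' (21 bytes)
Body byte 4 at stream offset 7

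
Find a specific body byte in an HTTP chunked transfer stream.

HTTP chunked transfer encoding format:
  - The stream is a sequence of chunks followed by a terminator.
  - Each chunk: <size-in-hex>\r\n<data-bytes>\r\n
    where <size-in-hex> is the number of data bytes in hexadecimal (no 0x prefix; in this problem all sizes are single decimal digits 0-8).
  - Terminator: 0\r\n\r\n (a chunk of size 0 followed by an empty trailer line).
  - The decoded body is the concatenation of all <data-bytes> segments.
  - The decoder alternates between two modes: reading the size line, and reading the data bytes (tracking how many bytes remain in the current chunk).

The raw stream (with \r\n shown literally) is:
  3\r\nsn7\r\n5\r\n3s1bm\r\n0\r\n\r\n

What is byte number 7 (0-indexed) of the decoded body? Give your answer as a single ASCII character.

Answer: m

Derivation:
Chunk 1: stream[0..1]='3' size=0x3=3, data at stream[3..6]='sn7' -> body[0..3], body so far='sn7'
Chunk 2: stream[8..9]='5' size=0x5=5, data at stream[11..16]='3s1bm' -> body[3..8], body so far='sn73s1bm'
Chunk 3: stream[18..19]='0' size=0 (terminator). Final body='sn73s1bm' (8 bytes)
Body byte 7 = 'm'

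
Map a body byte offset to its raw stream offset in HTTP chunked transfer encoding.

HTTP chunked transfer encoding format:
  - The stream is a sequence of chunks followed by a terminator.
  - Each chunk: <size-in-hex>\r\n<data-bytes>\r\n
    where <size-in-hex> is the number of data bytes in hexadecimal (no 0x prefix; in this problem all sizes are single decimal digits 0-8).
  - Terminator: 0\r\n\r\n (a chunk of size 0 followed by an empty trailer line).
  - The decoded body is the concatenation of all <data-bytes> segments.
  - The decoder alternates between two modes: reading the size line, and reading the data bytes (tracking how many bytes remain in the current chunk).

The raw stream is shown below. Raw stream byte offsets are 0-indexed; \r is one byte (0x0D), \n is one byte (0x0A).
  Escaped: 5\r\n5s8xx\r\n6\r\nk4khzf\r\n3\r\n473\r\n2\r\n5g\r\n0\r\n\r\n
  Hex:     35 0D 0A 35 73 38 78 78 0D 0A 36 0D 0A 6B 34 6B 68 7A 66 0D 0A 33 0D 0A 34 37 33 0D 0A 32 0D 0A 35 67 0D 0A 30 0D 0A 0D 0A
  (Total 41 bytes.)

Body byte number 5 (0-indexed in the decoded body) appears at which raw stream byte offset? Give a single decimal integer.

Chunk 1: stream[0..1]='5' size=0x5=5, data at stream[3..8]='5s8xx' -> body[0..5], body so far='5s8xx'
Chunk 2: stream[10..11]='6' size=0x6=6, data at stream[13..19]='k4khzf' -> body[5..11], body so far='5s8xxk4khzf'
Chunk 3: stream[21..22]='3' size=0x3=3, data at stream[24..27]='473' -> body[11..14], body so far='5s8xxk4khzf473'
Chunk 4: stream[29..30]='2' size=0x2=2, data at stream[32..34]='5g' -> body[14..16], body so far='5s8xxk4khzf4735g'
Chunk 5: stream[36..37]='0' size=0 (terminator). Final body='5s8xxk4khzf4735g' (16 bytes)
Body byte 5 at stream offset 13

Answer: 13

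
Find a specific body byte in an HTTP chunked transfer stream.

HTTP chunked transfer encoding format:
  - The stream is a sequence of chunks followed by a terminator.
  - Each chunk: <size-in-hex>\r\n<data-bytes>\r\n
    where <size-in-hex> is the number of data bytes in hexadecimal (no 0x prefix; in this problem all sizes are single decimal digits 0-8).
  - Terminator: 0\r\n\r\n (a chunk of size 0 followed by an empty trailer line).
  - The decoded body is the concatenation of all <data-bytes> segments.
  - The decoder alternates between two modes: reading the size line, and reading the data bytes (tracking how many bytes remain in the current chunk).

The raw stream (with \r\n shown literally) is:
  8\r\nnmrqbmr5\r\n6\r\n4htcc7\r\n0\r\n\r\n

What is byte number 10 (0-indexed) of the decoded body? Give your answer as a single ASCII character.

Answer: t

Derivation:
Chunk 1: stream[0..1]='8' size=0x8=8, data at stream[3..11]='nmrqbmr5' -> body[0..8], body so far='nmrqbmr5'
Chunk 2: stream[13..14]='6' size=0x6=6, data at stream[16..22]='4htcc7' -> body[8..14], body so far='nmrqbmr54htcc7'
Chunk 3: stream[24..25]='0' size=0 (terminator). Final body='nmrqbmr54htcc7' (14 bytes)
Body byte 10 = 't'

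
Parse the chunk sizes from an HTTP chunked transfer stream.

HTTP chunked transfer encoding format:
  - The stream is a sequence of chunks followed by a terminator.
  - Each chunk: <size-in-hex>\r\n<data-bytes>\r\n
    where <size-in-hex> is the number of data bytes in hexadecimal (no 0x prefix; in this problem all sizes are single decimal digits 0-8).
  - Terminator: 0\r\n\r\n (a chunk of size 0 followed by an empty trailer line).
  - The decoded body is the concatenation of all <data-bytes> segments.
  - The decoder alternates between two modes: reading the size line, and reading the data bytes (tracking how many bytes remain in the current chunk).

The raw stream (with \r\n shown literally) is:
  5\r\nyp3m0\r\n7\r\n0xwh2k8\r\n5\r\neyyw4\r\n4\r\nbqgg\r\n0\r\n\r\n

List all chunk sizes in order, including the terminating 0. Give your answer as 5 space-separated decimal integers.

Chunk 1: stream[0..1]='5' size=0x5=5, data at stream[3..8]='yp3m0' -> body[0..5], body so far='yp3m0'
Chunk 2: stream[10..11]='7' size=0x7=7, data at stream[13..20]='0xwh2k8' -> body[5..12], body so far='yp3m00xwh2k8'
Chunk 3: stream[22..23]='5' size=0x5=5, data at stream[25..30]='eyyw4' -> body[12..17], body so far='yp3m00xwh2k8eyyw4'
Chunk 4: stream[32..33]='4' size=0x4=4, data at stream[35..39]='bqgg' -> body[17..21], body so far='yp3m00xwh2k8eyyw4bqgg'
Chunk 5: stream[41..42]='0' size=0 (terminator). Final body='yp3m00xwh2k8eyyw4bqgg' (21 bytes)

Answer: 5 7 5 4 0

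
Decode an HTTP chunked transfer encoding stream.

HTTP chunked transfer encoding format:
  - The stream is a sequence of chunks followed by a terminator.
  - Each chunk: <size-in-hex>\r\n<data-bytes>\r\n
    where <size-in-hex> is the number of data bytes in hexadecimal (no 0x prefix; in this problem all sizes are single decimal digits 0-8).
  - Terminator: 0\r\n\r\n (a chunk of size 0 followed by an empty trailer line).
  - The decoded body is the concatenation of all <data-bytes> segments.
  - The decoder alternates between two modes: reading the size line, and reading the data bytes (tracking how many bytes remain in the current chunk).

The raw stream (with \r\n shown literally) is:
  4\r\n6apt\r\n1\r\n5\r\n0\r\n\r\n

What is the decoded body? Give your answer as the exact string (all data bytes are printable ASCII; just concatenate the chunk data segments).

Chunk 1: stream[0..1]='4' size=0x4=4, data at stream[3..7]='6apt' -> body[0..4], body so far='6apt'
Chunk 2: stream[9..10]='1' size=0x1=1, data at stream[12..13]='5' -> body[4..5], body so far='6apt5'
Chunk 3: stream[15..16]='0' size=0 (terminator). Final body='6apt5' (5 bytes)

Answer: 6apt5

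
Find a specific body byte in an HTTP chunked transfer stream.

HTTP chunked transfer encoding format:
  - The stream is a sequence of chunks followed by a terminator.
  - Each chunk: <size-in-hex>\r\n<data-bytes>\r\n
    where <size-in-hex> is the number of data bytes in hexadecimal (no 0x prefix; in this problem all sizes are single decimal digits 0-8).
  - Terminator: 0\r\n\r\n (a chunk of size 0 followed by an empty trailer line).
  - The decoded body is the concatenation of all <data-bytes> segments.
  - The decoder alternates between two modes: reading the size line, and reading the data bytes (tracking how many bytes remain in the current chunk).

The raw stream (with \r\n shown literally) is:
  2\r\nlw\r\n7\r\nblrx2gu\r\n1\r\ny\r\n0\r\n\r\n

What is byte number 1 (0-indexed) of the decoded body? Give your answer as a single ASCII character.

Answer: w

Derivation:
Chunk 1: stream[0..1]='2' size=0x2=2, data at stream[3..5]='lw' -> body[0..2], body so far='lw'
Chunk 2: stream[7..8]='7' size=0x7=7, data at stream[10..17]='blrx2gu' -> body[2..9], body so far='lwblrx2gu'
Chunk 3: stream[19..20]='1' size=0x1=1, data at stream[22..23]='y' -> body[9..10], body so far='lwblrx2guy'
Chunk 4: stream[25..26]='0' size=0 (terminator). Final body='lwblrx2guy' (10 bytes)
Body byte 1 = 'w'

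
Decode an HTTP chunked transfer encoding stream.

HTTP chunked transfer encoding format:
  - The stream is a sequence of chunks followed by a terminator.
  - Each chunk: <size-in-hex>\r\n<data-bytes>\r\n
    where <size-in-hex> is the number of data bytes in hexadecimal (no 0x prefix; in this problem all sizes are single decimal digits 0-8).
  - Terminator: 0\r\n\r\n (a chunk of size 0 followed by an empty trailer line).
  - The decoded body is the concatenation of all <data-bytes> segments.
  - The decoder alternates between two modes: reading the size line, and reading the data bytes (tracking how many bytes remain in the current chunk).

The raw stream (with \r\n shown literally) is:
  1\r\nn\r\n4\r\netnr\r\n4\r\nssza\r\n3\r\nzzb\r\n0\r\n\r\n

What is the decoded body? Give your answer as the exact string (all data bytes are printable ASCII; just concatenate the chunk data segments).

Chunk 1: stream[0..1]='1' size=0x1=1, data at stream[3..4]='n' -> body[0..1], body so far='n'
Chunk 2: stream[6..7]='4' size=0x4=4, data at stream[9..13]='etnr' -> body[1..5], body so far='netnr'
Chunk 3: stream[15..16]='4' size=0x4=4, data at stream[18..22]='ssza' -> body[5..9], body so far='netnrssza'
Chunk 4: stream[24..25]='3' size=0x3=3, data at stream[27..30]='zzb' -> body[9..12], body so far='netnrsszazzb'
Chunk 5: stream[32..33]='0' size=0 (terminator). Final body='netnrsszazzb' (12 bytes)

Answer: netnrsszazzb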